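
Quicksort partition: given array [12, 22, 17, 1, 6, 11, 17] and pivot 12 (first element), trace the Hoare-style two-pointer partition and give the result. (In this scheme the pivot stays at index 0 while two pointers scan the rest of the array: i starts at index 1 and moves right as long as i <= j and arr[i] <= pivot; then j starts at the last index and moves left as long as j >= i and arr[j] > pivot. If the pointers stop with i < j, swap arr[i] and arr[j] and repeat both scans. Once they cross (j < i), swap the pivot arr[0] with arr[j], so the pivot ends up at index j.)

Hoare-style two-pointer partition with pivot = 12:

Initial array: [12, 22, 17, 1, 6, 11, 17]

Pointers start at i = 1, j = 6.
i stops at index 1 (arr[1]=22 > 12), j stops at index 5 (arr[5]=11 <= 12): swap arr[1] and arr[5], array becomes [12, 11, 17, 1, 6, 22, 17]
i stops at index 2 (arr[2]=17 > 12), j stops at index 4 (arr[4]=6 <= 12): swap arr[2] and arr[4], array becomes [12, 11, 6, 1, 17, 22, 17]
i ends at 4, j ends at 3: the pointers have crossed (j < i), so scanning stops.

Swap pivot arr[0] with arr[3] to place pivot at position 3: [1, 11, 6, 12, 17, 22, 17]
Pivot position: 3

After partitioning with pivot 12, the array becomes [1, 11, 6, 12, 17, 22, 17]. The pivot is placed at index 3. All elements to the left of the pivot are <= 12, and all elements to the right are > 12.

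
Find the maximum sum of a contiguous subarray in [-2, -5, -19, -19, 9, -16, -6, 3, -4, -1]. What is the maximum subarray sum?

Using Kadane's algorithm on [-2, -5, -19, -19, 9, -16, -6, 3, -4, -1]:

Scanning through the array:
Position 1 (value -5): max_ending_here = -5, max_so_far = -2
Position 2 (value -19): max_ending_here = -19, max_so_far = -2
Position 3 (value -19): max_ending_here = -19, max_so_far = -2
Position 4 (value 9): max_ending_here = 9, max_so_far = 9
Position 5 (value -16): max_ending_here = -7, max_so_far = 9
Position 6 (value -6): max_ending_here = -6, max_so_far = 9
Position 7 (value 3): max_ending_here = 3, max_so_far = 9
Position 8 (value -4): max_ending_here = -1, max_so_far = 9
Position 9 (value -1): max_ending_here = -1, max_so_far = 9

Maximum subarray: [9]
Maximum sum: 9

The maximum subarray is [9] with sum 9. This subarray runs from index 4 to index 4.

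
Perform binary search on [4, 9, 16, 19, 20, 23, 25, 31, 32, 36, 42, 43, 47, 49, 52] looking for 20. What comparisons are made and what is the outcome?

Binary search for 20 in [4, 9, 16, 19, 20, 23, 25, 31, 32, 36, 42, 43, 47, 49, 52]:

lo=0, hi=14, mid=7, arr[mid]=31 -> 31 > 20, search left half
lo=0, hi=6, mid=3, arr[mid]=19 -> 19 < 20, search right half
lo=4, hi=6, mid=5, arr[mid]=23 -> 23 > 20, search left half
lo=4, hi=4, mid=4, arr[mid]=20 -> Found target at index 4!

Binary search finds 20 at index 4 after 4 comparisons. The search repeatedly halves the search space by comparing with the middle element.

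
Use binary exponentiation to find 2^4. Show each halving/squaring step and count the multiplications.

Computing 2^4 by squaring (build up from 2^1; each line after the first costs one multiplication):

2^1 = 2
2^2 = (2^1)^2 = 2^2 = 4
2^4 = (2^2)^2 = 4^2 = 16

Result: 16
Multiplications needed: 2 (2 lines after 2^1)

2^4 = 16. Using exponentiation by squaring, this requires 2 multiplications. The key idea: if the exponent is even, square the half-power; if odd, multiply by the base once.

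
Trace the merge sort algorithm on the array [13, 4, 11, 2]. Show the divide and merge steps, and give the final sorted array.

Merge sort trace:

Split: [13, 4, 11, 2] -> [13, 4] and [11, 2]
  Split: [13, 4] -> [13] and [4]
  Merge: [13] + [4] -> [4, 13]
  Split: [11, 2] -> [11] and [2]
  Merge: [11] + [2] -> [2, 11]
Merge: [4, 13] + [2, 11] -> [2, 4, 11, 13]

Final sorted array: [2, 4, 11, 13]

The merge sort proceeds by recursively splitting the array and merging sorted halves.
After all merges, the sorted array is [2, 4, 11, 13].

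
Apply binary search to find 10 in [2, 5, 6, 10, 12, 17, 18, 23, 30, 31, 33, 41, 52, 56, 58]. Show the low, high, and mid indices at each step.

Binary search for 10 in [2, 5, 6, 10, 12, 17, 18, 23, 30, 31, 33, 41, 52, 56, 58]:

lo=0, hi=14, mid=7, arr[mid]=23 -> 23 > 10, search left half
lo=0, hi=6, mid=3, arr[mid]=10 -> Found target at index 3!

Binary search finds 10 at index 3 after 2 comparisons. The search repeatedly halves the search space by comparing with the middle element.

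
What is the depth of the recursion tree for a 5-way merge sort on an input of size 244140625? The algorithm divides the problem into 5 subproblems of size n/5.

For divide and conquer with division factor 5:

Problem sizes at each level:
Level 0: 244140625
Level 1: 48828125
Level 2: 9765625
Level 3: 1953125
Level 4: 390625
Level 5: 78125
Level 6: 15625
Level 7: 3125
Level 8: 625
Level 9: 125
Level 10: 25
Level 11: 5
Level 12: 1

The root is level 0 and the size-1 base case is level 12 (the tree spans levels 0 through 12, i.e. 13 levels counting the root), so the depth is the number of divisions: log_5(244140625) = 12

The recursion tree depth is log_5(244140625) = 12. At each level, the problem size is divided by 5, so it takes 12 divisions to reduce to a base case of size 1. The algorithm makes 5 recursive calls at each level.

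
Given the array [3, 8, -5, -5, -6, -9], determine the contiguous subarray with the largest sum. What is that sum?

Using Kadane's algorithm on [3, 8, -5, -5, -6, -9]:

Scanning through the array:
Position 1 (value 8): max_ending_here = 11, max_so_far = 11
Position 2 (value -5): max_ending_here = 6, max_so_far = 11
Position 3 (value -5): max_ending_here = 1, max_so_far = 11
Position 4 (value -6): max_ending_here = -5, max_so_far = 11
Position 5 (value -9): max_ending_here = -9, max_so_far = 11

Maximum subarray: [3, 8]
Maximum sum: 11

The maximum subarray is [3, 8] with sum 11. This subarray runs from index 0 to index 1.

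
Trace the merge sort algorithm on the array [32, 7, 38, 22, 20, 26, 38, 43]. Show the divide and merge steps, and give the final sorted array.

Merge sort trace:

Split: [32, 7, 38, 22, 20, 26, 38, 43] -> [32, 7, 38, 22] and [20, 26, 38, 43]
  Split: [32, 7, 38, 22] -> [32, 7] and [38, 22]
    Split: [32, 7] -> [32] and [7]
    Merge: [32] + [7] -> [7, 32]
    Split: [38, 22] -> [38] and [22]
    Merge: [38] + [22] -> [22, 38]
  Merge: [7, 32] + [22, 38] -> [7, 22, 32, 38]
  Split: [20, 26, 38, 43] -> [20, 26] and [38, 43]
    Split: [20, 26] -> [20] and [26]
    Merge: [20] + [26] -> [20, 26]
    Split: [38, 43] -> [38] and [43]
    Merge: [38] + [43] -> [38, 43]
  Merge: [20, 26] + [38, 43] -> [20, 26, 38, 43]
Merge: [7, 22, 32, 38] + [20, 26, 38, 43] -> [7, 20, 22, 26, 32, 38, 38, 43]

Final sorted array: [7, 20, 22, 26, 32, 38, 38, 43]

The merge sort proceeds by recursively splitting the array and merging sorted halves.
After all merges, the sorted array is [7, 20, 22, 26, 32, 38, 38, 43].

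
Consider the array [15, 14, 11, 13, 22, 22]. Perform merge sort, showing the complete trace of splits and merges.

Merge sort trace:

Split: [15, 14, 11, 13, 22, 22] -> [15, 14, 11] and [13, 22, 22]
  Split: [15, 14, 11] -> [15] and [14, 11]
    Split: [14, 11] -> [14] and [11]
    Merge: [14] + [11] -> [11, 14]
  Merge: [15] + [11, 14] -> [11, 14, 15]
  Split: [13, 22, 22] -> [13] and [22, 22]
    Split: [22, 22] -> [22] and [22]
    Merge: [22] + [22] -> [22, 22]
  Merge: [13] + [22, 22] -> [13, 22, 22]
Merge: [11, 14, 15] + [13, 22, 22] -> [11, 13, 14, 15, 22, 22]

Final sorted array: [11, 13, 14, 15, 22, 22]

The merge sort proceeds by recursively splitting the array and merging sorted halves.
After all merges, the sorted array is [11, 13, 14, 15, 22, 22].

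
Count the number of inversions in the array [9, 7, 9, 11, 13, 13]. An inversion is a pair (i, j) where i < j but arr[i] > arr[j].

Finding inversions in [9, 7, 9, 11, 13, 13]:

(0, 1): arr[0]=9 > arr[1]=7

Total inversions: 1

The array has 1 inversion(s): (0,1). Each pair (i,j) satisfies i < j and arr[i] > arr[j].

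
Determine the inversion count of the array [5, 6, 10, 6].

Finding inversions in [5, 6, 10, 6]:

(2, 3): arr[2]=10 > arr[3]=6

Total inversions: 1

The array has 1 inversion(s): (2,3). Each pair (i,j) satisfies i < j and arr[i] > arr[j].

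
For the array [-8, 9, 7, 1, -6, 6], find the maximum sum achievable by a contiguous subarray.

Using Kadane's algorithm on [-8, 9, 7, 1, -6, 6]:

Scanning through the array:
Position 1 (value 9): max_ending_here = 9, max_so_far = 9
Position 2 (value 7): max_ending_here = 16, max_so_far = 16
Position 3 (value 1): max_ending_here = 17, max_so_far = 17
Position 4 (value -6): max_ending_here = 11, max_so_far = 17
Position 5 (value 6): max_ending_here = 17, max_so_far = 17

Maximum subarray: [9, 7, 1]
Maximum sum: 17

The maximum subarray is [9, 7, 1] with sum 17. This subarray runs from index 1 to index 3.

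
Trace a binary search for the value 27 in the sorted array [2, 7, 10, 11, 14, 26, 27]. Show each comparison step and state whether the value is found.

Binary search for 27 in [2, 7, 10, 11, 14, 26, 27]:

lo=0, hi=6, mid=3, arr[mid]=11 -> 11 < 27, search right half
lo=4, hi=6, mid=5, arr[mid]=26 -> 26 < 27, search right half
lo=6, hi=6, mid=6, arr[mid]=27 -> Found target at index 6!

Binary search finds 27 at index 6 after 3 comparisons. The search repeatedly halves the search space by comparing with the middle element.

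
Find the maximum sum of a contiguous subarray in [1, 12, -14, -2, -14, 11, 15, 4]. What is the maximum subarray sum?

Using Kadane's algorithm on [1, 12, -14, -2, -14, 11, 15, 4]:

Scanning through the array:
Position 1 (value 12): max_ending_here = 13, max_so_far = 13
Position 2 (value -14): max_ending_here = -1, max_so_far = 13
Position 3 (value -2): max_ending_here = -2, max_so_far = 13
Position 4 (value -14): max_ending_here = -14, max_so_far = 13
Position 5 (value 11): max_ending_here = 11, max_so_far = 13
Position 6 (value 15): max_ending_here = 26, max_so_far = 26
Position 7 (value 4): max_ending_here = 30, max_so_far = 30

Maximum subarray: [11, 15, 4]
Maximum sum: 30

The maximum subarray is [11, 15, 4] with sum 30. This subarray runs from index 5 to index 7.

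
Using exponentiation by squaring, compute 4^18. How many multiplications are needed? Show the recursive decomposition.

Computing 4^18 by squaring (build up from 4^1; each line after the first costs one multiplication):

4^1 = 4
4^2 = (4^1)^2 = 4^2 = 16
4^4 = (4^2)^2 = 16^2 = 256
4^8 = (4^4)^2 = 256^2 = 65536
4^9 = 4 * 4^8 = 4 * 65536 = 262144
4^18 = (4^9)^2 = 262144^2 = 68719476736

Result: 68719476736
Multiplications needed: 5 (5 lines after 4^1)

4^18 = 68719476736. Using exponentiation by squaring, this requires 5 multiplications. The key idea: if the exponent is even, square the half-power; if odd, multiply by the base once.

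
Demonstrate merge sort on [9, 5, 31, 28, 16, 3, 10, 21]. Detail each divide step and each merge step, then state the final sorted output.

Merge sort trace:

Split: [9, 5, 31, 28, 16, 3, 10, 21] -> [9, 5, 31, 28] and [16, 3, 10, 21]
  Split: [9, 5, 31, 28] -> [9, 5] and [31, 28]
    Split: [9, 5] -> [9] and [5]
    Merge: [9] + [5] -> [5, 9]
    Split: [31, 28] -> [31] and [28]
    Merge: [31] + [28] -> [28, 31]
  Merge: [5, 9] + [28, 31] -> [5, 9, 28, 31]
  Split: [16, 3, 10, 21] -> [16, 3] and [10, 21]
    Split: [16, 3] -> [16] and [3]
    Merge: [16] + [3] -> [3, 16]
    Split: [10, 21] -> [10] and [21]
    Merge: [10] + [21] -> [10, 21]
  Merge: [3, 16] + [10, 21] -> [3, 10, 16, 21]
Merge: [5, 9, 28, 31] + [3, 10, 16, 21] -> [3, 5, 9, 10, 16, 21, 28, 31]

Final sorted array: [3, 5, 9, 10, 16, 21, 28, 31]

The merge sort proceeds by recursively splitting the array and merging sorted halves.
After all merges, the sorted array is [3, 5, 9, 10, 16, 21, 28, 31].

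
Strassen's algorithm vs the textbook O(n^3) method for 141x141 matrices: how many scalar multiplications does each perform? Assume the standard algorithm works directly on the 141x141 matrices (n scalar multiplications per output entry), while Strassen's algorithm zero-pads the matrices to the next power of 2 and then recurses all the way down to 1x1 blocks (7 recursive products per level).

Matrix multiplication for 141x141 matrices:

Strassen's algorithm requires power-of-2 dimensions. Pad 141x141 to 256x256 (next power of 2).

Standard algorithm: 141^3 = 2803221 multiplications
Strassen's algorithm: 7^(log2(256)) = 7^8 = 5764801 multiplications
Difference: 2803221 - 5764801 = -2961580 (Strassen uses MORE here due to padding overhead — for small or just-over-power-of-2 n, padding can outweigh the per-level savings)

Standard: 2803221 multiplications (141^3). Strassen: 5764801 multiplications (7^8, after padding to 256x256). Strassen reduces 8 recursive multiplications to 7 at each level.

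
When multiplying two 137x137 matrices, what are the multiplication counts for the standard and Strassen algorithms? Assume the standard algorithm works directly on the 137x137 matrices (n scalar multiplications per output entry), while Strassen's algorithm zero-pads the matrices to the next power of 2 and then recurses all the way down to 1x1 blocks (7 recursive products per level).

Matrix multiplication for 137x137 matrices:

Strassen's algorithm requires power-of-2 dimensions. Pad 137x137 to 256x256 (next power of 2).

Standard algorithm: 137^3 = 2571353 multiplications
Strassen's algorithm: 7^(log2(256)) = 7^8 = 5764801 multiplications
Difference: 2571353 - 5764801 = -3193448 (Strassen uses MORE here due to padding overhead — for small or just-over-power-of-2 n, padding can outweigh the per-level savings)

Standard: 2571353 multiplications (137^3). Strassen: 5764801 multiplications (7^8, after padding to 256x256). Strassen reduces 8 recursive multiplications to 7 at each level.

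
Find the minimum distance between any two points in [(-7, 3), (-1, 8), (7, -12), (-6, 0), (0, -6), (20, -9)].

Computing all pairwise distances among 6 points:

d((-7, 3), (-1, 8)) = 7.8102
d((-7, 3), (7, -12)) = 20.5183
d((-7, 3), (-6, 0)) = 3.1623 <-- minimum
d((-7, 3), (0, -6)) = 11.4018
d((-7, 3), (20, -9)) = 29.5466
d((-1, 8), (7, -12)) = 21.5407
d((-1, 8), (-6, 0)) = 9.434
d((-1, 8), (0, -6)) = 14.0357
d((-1, 8), (20, -9)) = 27.0185
d((7, -12), (-6, 0)) = 17.6918
d((7, -12), (0, -6)) = 9.2195
d((7, -12), (20, -9)) = 13.3417
d((-6, 0), (0, -6)) = 8.4853
d((-6, 0), (20, -9)) = 27.5136
d((0, -6), (20, -9)) = 20.2237

Closest pair: (-7, 3) and (-6, 0) with distance 3.1623

The closest pair is (-7, 3) and (-6, 0) with Euclidean distance 3.1623. For 6 points, brute-force pairwise comparison is shown above. For large n, the divide-and-conquer algorithm (sort by x, recurse on halves, check the dividing strip) achieves O(n log n).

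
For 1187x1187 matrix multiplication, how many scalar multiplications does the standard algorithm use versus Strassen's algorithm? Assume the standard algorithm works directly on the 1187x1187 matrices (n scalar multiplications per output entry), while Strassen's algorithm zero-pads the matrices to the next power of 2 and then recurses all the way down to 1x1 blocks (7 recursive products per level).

Matrix multiplication for 1187x1187 matrices:

Strassen's algorithm requires power-of-2 dimensions. Pad 1187x1187 to 2048x2048 (next power of 2).

Standard algorithm: 1187^3 = 1672446203 multiplications
Strassen's algorithm: 7^(log2(2048)) = 7^11 = 1977326743 multiplications
Difference: 1672446203 - 1977326743 = -304880540 (Strassen uses MORE here due to padding overhead — for small or just-over-power-of-2 n, padding can outweigh the per-level savings)

Standard: 1672446203 multiplications (1187^3). Strassen: 1977326743 multiplications (7^11, after padding to 2048x2048). Strassen reduces 8 recursive multiplications to 7 at each level.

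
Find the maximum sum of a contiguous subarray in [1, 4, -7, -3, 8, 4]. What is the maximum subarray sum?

Using Kadane's algorithm on [1, 4, -7, -3, 8, 4]:

Scanning through the array:
Position 1 (value 4): max_ending_here = 5, max_so_far = 5
Position 2 (value -7): max_ending_here = -2, max_so_far = 5
Position 3 (value -3): max_ending_here = -3, max_so_far = 5
Position 4 (value 8): max_ending_here = 8, max_so_far = 8
Position 5 (value 4): max_ending_here = 12, max_so_far = 12

Maximum subarray: [8, 4]
Maximum sum: 12

The maximum subarray is [8, 4] with sum 12. This subarray runs from index 4 to index 5.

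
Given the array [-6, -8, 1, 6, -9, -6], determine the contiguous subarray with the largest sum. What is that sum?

Using Kadane's algorithm on [-6, -8, 1, 6, -9, -6]:

Scanning through the array:
Position 1 (value -8): max_ending_here = -8, max_so_far = -6
Position 2 (value 1): max_ending_here = 1, max_so_far = 1
Position 3 (value 6): max_ending_here = 7, max_so_far = 7
Position 4 (value -9): max_ending_here = -2, max_so_far = 7
Position 5 (value -6): max_ending_here = -6, max_so_far = 7

Maximum subarray: [1, 6]
Maximum sum: 7

The maximum subarray is [1, 6] with sum 7. This subarray runs from index 2 to index 3.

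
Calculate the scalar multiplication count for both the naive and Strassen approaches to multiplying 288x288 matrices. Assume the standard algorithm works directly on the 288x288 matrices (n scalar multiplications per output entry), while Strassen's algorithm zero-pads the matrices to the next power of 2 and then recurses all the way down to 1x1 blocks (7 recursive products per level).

Matrix multiplication for 288x288 matrices:

Strassen's algorithm requires power-of-2 dimensions. Pad 288x288 to 512x512 (next power of 2).

Standard algorithm: 288^3 = 23887872 multiplications
Strassen's algorithm: 7^(log2(512)) = 7^9 = 40353607 multiplications
Difference: 23887872 - 40353607 = -16465735 (Strassen uses MORE here due to padding overhead — for small or just-over-power-of-2 n, padding can outweigh the per-level savings)

Standard: 23887872 multiplications (288^3). Strassen: 40353607 multiplications (7^9, after padding to 512x512). Strassen reduces 8 recursive multiplications to 7 at each level.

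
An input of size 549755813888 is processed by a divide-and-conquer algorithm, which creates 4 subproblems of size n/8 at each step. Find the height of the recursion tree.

For divide and conquer with division factor 8:

Problem sizes at each level:
Level 0: 549755813888
Level 1: 68719476736
Level 2: 8589934592
Level 3: 1073741824
Level 4: 134217728
Level 5: 16777216
Level 6: 2097152
Level 7: 262144
Level 8: 32768
Level 9: 4096
Level 10: 512
Level 11: 64
Level 12: 8
Level 13: 1

The root is level 0 and the size-1 base case is level 13 (the tree spans levels 0 through 13, i.e. 14 levels counting the root), so the depth is the number of divisions: log_8(549755813888) = 13

The recursion tree depth is log_8(549755813888) = 13. At each level, the problem size is divided by 8, so it takes 13 divisions to reduce to a base case of size 1. The algorithm makes 4 recursive calls at each level.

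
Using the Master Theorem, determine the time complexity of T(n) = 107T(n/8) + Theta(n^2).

Master Theorem for T(n) = 107T(n/8) + O(n^2):

a = 107, b = 8, c = 2
log_b(a) = log_8(107) = 2.2472

Case 1: c = 2 < log_8(107) = 2.2472
T(n) = O(n^(log_8 107))

For T(n) = 107T(n/8) + O(n^2): log_8(107) = 2.2472. This is Case 1 of the Master Theorem (c < log_b(a), work dominated by leaves), giving O(n^(log_8 107)).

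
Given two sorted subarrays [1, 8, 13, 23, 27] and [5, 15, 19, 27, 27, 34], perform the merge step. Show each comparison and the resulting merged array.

Merging process:

Compare 1 vs 5: take 1 from left. Merged: [1]
Compare 8 vs 5: take 5 from right. Merged: [1, 5]
Compare 8 vs 15: take 8 from left. Merged: [1, 5, 8]
Compare 13 vs 15: take 13 from left. Merged: [1, 5, 8, 13]
Compare 23 vs 15: take 15 from right. Merged: [1, 5, 8, 13, 15]
Compare 23 vs 19: take 19 from right. Merged: [1, 5, 8, 13, 15, 19]
Compare 23 vs 27: take 23 from left. Merged: [1, 5, 8, 13, 15, 19, 23]
Compare 27 vs 27: take 27 from left. Merged: [1, 5, 8, 13, 15, 19, 23, 27]
Append remaining from right: [27, 27, 34]. Merged: [1, 5, 8, 13, 15, 19, 23, 27, 27, 27, 34]

Final merged array: [1, 5, 8, 13, 15, 19, 23, 27, 27, 27, 34]
Total comparisons: 8

The merged array is [1, 5, 8, 13, 15, 19, 23, 27, 27, 27, 34], requiring 8 comparisons. The merge step runs in O(n) time where n is the total number of elements.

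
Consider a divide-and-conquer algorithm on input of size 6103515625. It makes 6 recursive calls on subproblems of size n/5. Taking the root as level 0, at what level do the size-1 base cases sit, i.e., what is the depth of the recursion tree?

For divide and conquer with division factor 5:

Problem sizes at each level:
Level 0: 6103515625
Level 1: 1220703125
Level 2: 244140625
Level 3: 48828125
Level 4: 9765625
Level 5: 1953125
Level 6: 390625
Level 7: 78125
Level 8: 15625
Level 9: 3125
Level 10: 625
Level 11: 125
Level 12: 25
Level 13: 5
Level 14: 1

The root is level 0 and the size-1 base case is level 14 (the tree spans levels 0 through 14, i.e. 15 levels counting the root), so the depth is the number of divisions: log_5(6103515625) = 14

The recursion tree depth is log_5(6103515625) = 14. At each level, the problem size is divided by 5, so it takes 14 divisions to reduce to a base case of size 1. The algorithm makes 6 recursive calls at each level.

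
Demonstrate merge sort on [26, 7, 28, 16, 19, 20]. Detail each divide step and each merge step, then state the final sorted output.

Merge sort trace:

Split: [26, 7, 28, 16, 19, 20] -> [26, 7, 28] and [16, 19, 20]
  Split: [26, 7, 28] -> [26] and [7, 28]
    Split: [7, 28] -> [7] and [28]
    Merge: [7] + [28] -> [7, 28]
  Merge: [26] + [7, 28] -> [7, 26, 28]
  Split: [16, 19, 20] -> [16] and [19, 20]
    Split: [19, 20] -> [19] and [20]
    Merge: [19] + [20] -> [19, 20]
  Merge: [16] + [19, 20] -> [16, 19, 20]
Merge: [7, 26, 28] + [16, 19, 20] -> [7, 16, 19, 20, 26, 28]

Final sorted array: [7, 16, 19, 20, 26, 28]

The merge sort proceeds by recursively splitting the array and merging sorted halves.
After all merges, the sorted array is [7, 16, 19, 20, 26, 28].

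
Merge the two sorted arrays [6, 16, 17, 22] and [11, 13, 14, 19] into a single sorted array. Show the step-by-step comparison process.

Merging process:

Compare 6 vs 11: take 6 from left. Merged: [6]
Compare 16 vs 11: take 11 from right. Merged: [6, 11]
Compare 16 vs 13: take 13 from right. Merged: [6, 11, 13]
Compare 16 vs 14: take 14 from right. Merged: [6, 11, 13, 14]
Compare 16 vs 19: take 16 from left. Merged: [6, 11, 13, 14, 16]
Compare 17 vs 19: take 17 from left. Merged: [6, 11, 13, 14, 16, 17]
Compare 22 vs 19: take 19 from right. Merged: [6, 11, 13, 14, 16, 17, 19]
Append remaining from left: [22]. Merged: [6, 11, 13, 14, 16, 17, 19, 22]

Final merged array: [6, 11, 13, 14, 16, 17, 19, 22]
Total comparisons: 7

The merged array is [6, 11, 13, 14, 16, 17, 19, 22], requiring 7 comparisons. The merge step runs in O(n) time where n is the total number of elements.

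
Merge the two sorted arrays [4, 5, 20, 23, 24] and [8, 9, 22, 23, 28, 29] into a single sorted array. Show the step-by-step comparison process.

Merging process:

Compare 4 vs 8: take 4 from left. Merged: [4]
Compare 5 vs 8: take 5 from left. Merged: [4, 5]
Compare 20 vs 8: take 8 from right. Merged: [4, 5, 8]
Compare 20 vs 9: take 9 from right. Merged: [4, 5, 8, 9]
Compare 20 vs 22: take 20 from left. Merged: [4, 5, 8, 9, 20]
Compare 23 vs 22: take 22 from right. Merged: [4, 5, 8, 9, 20, 22]
Compare 23 vs 23: take 23 from left. Merged: [4, 5, 8, 9, 20, 22, 23]
Compare 24 vs 23: take 23 from right. Merged: [4, 5, 8, 9, 20, 22, 23, 23]
Compare 24 vs 28: take 24 from left. Merged: [4, 5, 8, 9, 20, 22, 23, 23, 24]
Append remaining from right: [28, 29]. Merged: [4, 5, 8, 9, 20, 22, 23, 23, 24, 28, 29]

Final merged array: [4, 5, 8, 9, 20, 22, 23, 23, 24, 28, 29]
Total comparisons: 9

The merged array is [4, 5, 8, 9, 20, 22, 23, 23, 24, 28, 29], requiring 9 comparisons. The merge step runs in O(n) time where n is the total number of elements.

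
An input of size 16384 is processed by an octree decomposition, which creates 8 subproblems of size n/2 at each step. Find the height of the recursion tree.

For divide and conquer with division factor 2:

Problem sizes at each level:
Level 0: 16384
Level 1: 8192
Level 2: 4096
Level 3: 2048
Level 4: 1024
Level 5: 512
Level 6: 256
Level 7: 128
Level 8: 64
Level 9: 32
Level 10: 16
Level 11: 8
Level 12: 4
Level 13: 2
Level 14: 1

The root is level 0 and the size-1 base case is level 14 (the tree spans levels 0 through 14, i.e. 15 levels counting the root), so the depth is the number of divisions: log_2(16384) = 14

The recursion tree depth is log_2(16384) = 14. At each level, the problem size is divided by 2, so it takes 14 divisions to reduce to a base case of size 1. The algorithm makes 8 recursive calls at each level.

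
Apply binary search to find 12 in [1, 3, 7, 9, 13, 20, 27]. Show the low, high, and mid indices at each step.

Binary search for 12 in [1, 3, 7, 9, 13, 20, 27]:

lo=0, hi=6, mid=3, arr[mid]=9 -> 9 < 12, search right half
lo=4, hi=6, mid=5, arr[mid]=20 -> 20 > 12, search left half
lo=4, hi=4, mid=4, arr[mid]=13 -> 13 > 12, search left half
lo=4 > hi=3, target 12 not found

Binary search determines that 12 is not in the array after 3 comparisons. The search space was exhausted without finding the target.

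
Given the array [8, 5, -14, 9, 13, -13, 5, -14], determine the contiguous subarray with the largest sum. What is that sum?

Using Kadane's algorithm on [8, 5, -14, 9, 13, -13, 5, -14]:

Scanning through the array:
Position 1 (value 5): max_ending_here = 13, max_so_far = 13
Position 2 (value -14): max_ending_here = -1, max_so_far = 13
Position 3 (value 9): max_ending_here = 9, max_so_far = 13
Position 4 (value 13): max_ending_here = 22, max_so_far = 22
Position 5 (value -13): max_ending_here = 9, max_so_far = 22
Position 6 (value 5): max_ending_here = 14, max_so_far = 22
Position 7 (value -14): max_ending_here = 0, max_so_far = 22

Maximum subarray: [9, 13]
Maximum sum: 22

The maximum subarray is [9, 13] with sum 22. This subarray runs from index 3 to index 4.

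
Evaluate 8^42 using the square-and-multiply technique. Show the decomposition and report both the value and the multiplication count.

Computing 8^42 by squaring (build up from 8^1; each line after the first costs one multiplication):

8^1 = 8
8^2 = (8^1)^2 = 8^2 = 64
8^4 = (8^2)^2 = 64^2 = 4096
8^5 = 8 * 8^4 = 8 * 4096 = 32768
8^10 = (8^5)^2 = 32768^2 = 1073741824
8^20 = (8^10)^2 = 1073741824^2 = 1152921504606846976
8^21 = 8 * 8^20 = 8 * 1152921504606846976 = 9223372036854775808
8^42 = (8^21)^2 = 9223372036854775808^2 = 85070591730234615865843651857942052864

Result: 85070591730234615865843651857942052864
Multiplications needed: 7 (7 lines after 8^1)

8^42 = 85070591730234615865843651857942052864. Using exponentiation by squaring, this requires 7 multiplications. The key idea: if the exponent is even, square the half-power; if odd, multiply by the base once.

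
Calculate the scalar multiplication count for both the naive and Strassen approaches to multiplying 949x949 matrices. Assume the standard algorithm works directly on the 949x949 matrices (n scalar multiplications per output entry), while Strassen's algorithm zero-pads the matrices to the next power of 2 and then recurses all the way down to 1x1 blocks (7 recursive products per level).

Matrix multiplication for 949x949 matrices:

Strassen's algorithm requires power-of-2 dimensions. Pad 949x949 to 1024x1024 (next power of 2).

Standard algorithm: 949^3 = 854670349 multiplications
Strassen's algorithm: 7^(log2(1024)) = 7^10 = 282475249 multiplications
Savings: 854670349 - 282475249 = 572195100 multiplications

Standard: 854670349 multiplications (949^3). Strassen: 282475249 multiplications (7^10, after padding to 1024x1024). Strassen reduces 8 recursive multiplications to 7 at each level.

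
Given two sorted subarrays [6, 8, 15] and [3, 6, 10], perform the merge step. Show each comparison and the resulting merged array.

Merging process:

Compare 6 vs 3: take 3 from right. Merged: [3]
Compare 6 vs 6: take 6 from left. Merged: [3, 6]
Compare 8 vs 6: take 6 from right. Merged: [3, 6, 6]
Compare 8 vs 10: take 8 from left. Merged: [3, 6, 6, 8]
Compare 15 vs 10: take 10 from right. Merged: [3, 6, 6, 8, 10]
Append remaining from left: [15]. Merged: [3, 6, 6, 8, 10, 15]

Final merged array: [3, 6, 6, 8, 10, 15]
Total comparisons: 5

The merged array is [3, 6, 6, 8, 10, 15], requiring 5 comparisons. The merge step runs in O(n) time where n is the total number of elements.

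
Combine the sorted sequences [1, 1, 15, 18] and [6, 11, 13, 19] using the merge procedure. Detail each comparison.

Merging process:

Compare 1 vs 6: take 1 from left. Merged: [1]
Compare 1 vs 6: take 1 from left. Merged: [1, 1]
Compare 15 vs 6: take 6 from right. Merged: [1, 1, 6]
Compare 15 vs 11: take 11 from right. Merged: [1, 1, 6, 11]
Compare 15 vs 13: take 13 from right. Merged: [1, 1, 6, 11, 13]
Compare 15 vs 19: take 15 from left. Merged: [1, 1, 6, 11, 13, 15]
Compare 18 vs 19: take 18 from left. Merged: [1, 1, 6, 11, 13, 15, 18]
Append remaining from right: [19]. Merged: [1, 1, 6, 11, 13, 15, 18, 19]

Final merged array: [1, 1, 6, 11, 13, 15, 18, 19]
Total comparisons: 7

The merged array is [1, 1, 6, 11, 13, 15, 18, 19], requiring 7 comparisons. The merge step runs in O(n) time where n is the total number of elements.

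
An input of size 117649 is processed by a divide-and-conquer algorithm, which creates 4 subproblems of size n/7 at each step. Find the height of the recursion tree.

For divide and conquer with division factor 7:

Problem sizes at each level:
Level 0: 117649
Level 1: 16807
Level 2: 2401
Level 3: 343
Level 4: 49
Level 5: 7
Level 6: 1

The root is level 0 and the size-1 base case is level 6 (the tree spans levels 0 through 6, i.e. 7 levels counting the root), so the depth is the number of divisions: log_7(117649) = 6

The recursion tree depth is log_7(117649) = 6. At each level, the problem size is divided by 7, so it takes 6 divisions to reduce to a base case of size 1. The algorithm makes 4 recursive calls at each level.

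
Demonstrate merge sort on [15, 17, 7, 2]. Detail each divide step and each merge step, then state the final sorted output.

Merge sort trace:

Split: [15, 17, 7, 2] -> [15, 17] and [7, 2]
  Split: [15, 17] -> [15] and [17]
  Merge: [15] + [17] -> [15, 17]
  Split: [7, 2] -> [7] and [2]
  Merge: [7] + [2] -> [2, 7]
Merge: [15, 17] + [2, 7] -> [2, 7, 15, 17]

Final sorted array: [2, 7, 15, 17]

The merge sort proceeds by recursively splitting the array and merging sorted halves.
After all merges, the sorted array is [2, 7, 15, 17].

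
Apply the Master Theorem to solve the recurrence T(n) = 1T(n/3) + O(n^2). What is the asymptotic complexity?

Master Theorem for T(n) = 1T(n/3) + O(n^2):

a = 1, b = 3, c = 2
log_b(a) = log_3(1) = 0.0000

Case 3: c = 2 > log_3(1) = 0.0000
T(n) = O(n^2) = O(n^2)

For T(n) = 1T(n/3) + O(n^2): log_3(1) = 0.0000. This is Case 3 of the Master Theorem (c > log_b(a), work dominated by root), giving O(n^2).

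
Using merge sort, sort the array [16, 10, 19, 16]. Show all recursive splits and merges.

Merge sort trace:

Split: [16, 10, 19, 16] -> [16, 10] and [19, 16]
  Split: [16, 10] -> [16] and [10]
  Merge: [16] + [10] -> [10, 16]
  Split: [19, 16] -> [19] and [16]
  Merge: [19] + [16] -> [16, 19]
Merge: [10, 16] + [16, 19] -> [10, 16, 16, 19]

Final sorted array: [10, 16, 16, 19]

The merge sort proceeds by recursively splitting the array and merging sorted halves.
After all merges, the sorted array is [10, 16, 16, 19].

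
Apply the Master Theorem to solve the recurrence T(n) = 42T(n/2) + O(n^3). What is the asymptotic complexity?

Master Theorem for T(n) = 42T(n/2) + O(n^3):

a = 42, b = 2, c = 3
log_b(a) = log_2(42) = 5.3923

Case 1: c = 3 < log_2(42) = 5.3923
T(n) = O(n^(log_2 42))

For T(n) = 42T(n/2) + O(n^3): log_2(42) = 5.3923. This is Case 1 of the Master Theorem (c < log_b(a), work dominated by leaves), giving O(n^(log_2 42)).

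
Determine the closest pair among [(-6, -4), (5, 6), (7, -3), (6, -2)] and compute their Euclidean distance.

Computing all pairwise distances among 4 points:

d((-6, -4), (5, 6)) = 14.8661
d((-6, -4), (7, -3)) = 13.0384
d((-6, -4), (6, -2)) = 12.1655
d((5, 6), (7, -3)) = 9.2195
d((5, 6), (6, -2)) = 8.0623
d((7, -3), (6, -2)) = 1.4142 <-- minimum

Closest pair: (7, -3) and (6, -2) with distance 1.4142

The closest pair is (7, -3) and (6, -2) with Euclidean distance 1.4142. For 4 points, brute-force pairwise comparison is shown above. For large n, the divide-and-conquer algorithm (sort by x, recurse on halves, check the dividing strip) achieves O(n log n).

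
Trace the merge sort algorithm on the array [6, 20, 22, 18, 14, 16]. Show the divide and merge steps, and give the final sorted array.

Merge sort trace:

Split: [6, 20, 22, 18, 14, 16] -> [6, 20, 22] and [18, 14, 16]
  Split: [6, 20, 22] -> [6] and [20, 22]
    Split: [20, 22] -> [20] and [22]
    Merge: [20] + [22] -> [20, 22]
  Merge: [6] + [20, 22] -> [6, 20, 22]
  Split: [18, 14, 16] -> [18] and [14, 16]
    Split: [14, 16] -> [14] and [16]
    Merge: [14] + [16] -> [14, 16]
  Merge: [18] + [14, 16] -> [14, 16, 18]
Merge: [6, 20, 22] + [14, 16, 18] -> [6, 14, 16, 18, 20, 22]

Final sorted array: [6, 14, 16, 18, 20, 22]

The merge sort proceeds by recursively splitting the array and merging sorted halves.
After all merges, the sorted array is [6, 14, 16, 18, 20, 22].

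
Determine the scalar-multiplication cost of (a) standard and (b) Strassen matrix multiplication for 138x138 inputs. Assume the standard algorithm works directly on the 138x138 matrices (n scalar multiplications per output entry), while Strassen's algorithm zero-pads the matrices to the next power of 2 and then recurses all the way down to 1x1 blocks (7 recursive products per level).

Matrix multiplication for 138x138 matrices:

Strassen's algorithm requires power-of-2 dimensions. Pad 138x138 to 256x256 (next power of 2).

Standard algorithm: 138^3 = 2628072 multiplications
Strassen's algorithm: 7^(log2(256)) = 7^8 = 5764801 multiplications
Difference: 2628072 - 5764801 = -3136729 (Strassen uses MORE here due to padding overhead — for small or just-over-power-of-2 n, padding can outweigh the per-level savings)

Standard: 2628072 multiplications (138^3). Strassen: 5764801 multiplications (7^8, after padding to 256x256). Strassen reduces 8 recursive multiplications to 7 at each level.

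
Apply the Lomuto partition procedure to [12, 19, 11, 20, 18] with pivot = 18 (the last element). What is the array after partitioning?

Lomuto partition with pivot = 18:

Initial array: [12, 19, 11, 20, 18]

arr[0]=12 <= 18: swap with position 0, array becomes [12, 19, 11, 20, 18]
arr[1]=19 > 18: no swap
arr[2]=11 <= 18: swap with position 1, array becomes [12, 11, 19, 20, 18]
arr[3]=20 > 18: no swap

Place pivot at position 2: [12, 11, 18, 20, 19]
Pivot position: 2

After partitioning with pivot 18, the array becomes [12, 11, 18, 20, 19]. The pivot is placed at index 2. All elements to the left of the pivot are <= 18, and all elements to the right are > 18.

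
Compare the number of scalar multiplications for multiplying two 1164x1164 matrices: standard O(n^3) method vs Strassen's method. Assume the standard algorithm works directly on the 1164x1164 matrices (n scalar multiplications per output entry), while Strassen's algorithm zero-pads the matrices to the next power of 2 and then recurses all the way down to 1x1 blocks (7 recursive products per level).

Matrix multiplication for 1164x1164 matrices:

Strassen's algorithm requires power-of-2 dimensions. Pad 1164x1164 to 2048x2048 (next power of 2).

Standard algorithm: 1164^3 = 1577098944 multiplications
Strassen's algorithm: 7^(log2(2048)) = 7^11 = 1977326743 multiplications
Difference: 1577098944 - 1977326743 = -400227799 (Strassen uses MORE here due to padding overhead — for small or just-over-power-of-2 n, padding can outweigh the per-level savings)

Standard: 1577098944 multiplications (1164^3). Strassen: 1977326743 multiplications (7^11, after padding to 2048x2048). Strassen reduces 8 recursive multiplications to 7 at each level.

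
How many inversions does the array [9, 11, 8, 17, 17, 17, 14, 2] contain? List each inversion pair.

Finding inversions in [9, 11, 8, 17, 17, 17, 14, 2]:

(0, 2): arr[0]=9 > arr[2]=8
(0, 7): arr[0]=9 > arr[7]=2
(1, 2): arr[1]=11 > arr[2]=8
(1, 7): arr[1]=11 > arr[7]=2
(2, 7): arr[2]=8 > arr[7]=2
(3, 6): arr[3]=17 > arr[6]=14
(3, 7): arr[3]=17 > arr[7]=2
(4, 6): arr[4]=17 > arr[6]=14
(4, 7): arr[4]=17 > arr[7]=2
(5, 6): arr[5]=17 > arr[6]=14
(5, 7): arr[5]=17 > arr[7]=2
(6, 7): arr[6]=14 > arr[7]=2

Total inversions: 12

The array has 12 inversion(s): (0,2), (0,7), (1,2), (1,7), (2,7), (3,6), (3,7), (4,6), (4,7), (5,6), (5,7), (6,7). Each pair (i,j) satisfies i < j and arr[i] > arr[j].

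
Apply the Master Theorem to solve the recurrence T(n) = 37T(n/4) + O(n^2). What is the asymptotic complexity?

Master Theorem for T(n) = 37T(n/4) + O(n^2):

a = 37, b = 4, c = 2
log_b(a) = log_4(37) = 2.6047

Case 1: c = 2 < log_4(37) = 2.6047
T(n) = O(n^(log_4 37))

For T(n) = 37T(n/4) + O(n^2): log_4(37) = 2.6047. This is Case 1 of the Master Theorem (c < log_b(a), work dominated by leaves), giving O(n^(log_4 37)).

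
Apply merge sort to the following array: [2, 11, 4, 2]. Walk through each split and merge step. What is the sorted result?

Merge sort trace:

Split: [2, 11, 4, 2] -> [2, 11] and [4, 2]
  Split: [2, 11] -> [2] and [11]
  Merge: [2] + [11] -> [2, 11]
  Split: [4, 2] -> [4] and [2]
  Merge: [4] + [2] -> [2, 4]
Merge: [2, 11] + [2, 4] -> [2, 2, 4, 11]

Final sorted array: [2, 2, 4, 11]

The merge sort proceeds by recursively splitting the array and merging sorted halves.
After all merges, the sorted array is [2, 2, 4, 11].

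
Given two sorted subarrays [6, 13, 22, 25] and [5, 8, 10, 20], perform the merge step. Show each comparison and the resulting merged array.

Merging process:

Compare 6 vs 5: take 5 from right. Merged: [5]
Compare 6 vs 8: take 6 from left. Merged: [5, 6]
Compare 13 vs 8: take 8 from right. Merged: [5, 6, 8]
Compare 13 vs 10: take 10 from right. Merged: [5, 6, 8, 10]
Compare 13 vs 20: take 13 from left. Merged: [5, 6, 8, 10, 13]
Compare 22 vs 20: take 20 from right. Merged: [5, 6, 8, 10, 13, 20]
Append remaining from left: [22, 25]. Merged: [5, 6, 8, 10, 13, 20, 22, 25]

Final merged array: [5, 6, 8, 10, 13, 20, 22, 25]
Total comparisons: 6

The merged array is [5, 6, 8, 10, 13, 20, 22, 25], requiring 6 comparisons. The merge step runs in O(n) time where n is the total number of elements.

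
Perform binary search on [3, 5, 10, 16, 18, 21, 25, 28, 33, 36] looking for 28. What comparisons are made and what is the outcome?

Binary search for 28 in [3, 5, 10, 16, 18, 21, 25, 28, 33, 36]:

lo=0, hi=9, mid=4, arr[mid]=18 -> 18 < 28, search right half
lo=5, hi=9, mid=7, arr[mid]=28 -> Found target at index 7!

Binary search finds 28 at index 7 after 2 comparisons. The search repeatedly halves the search space by comparing with the middle element.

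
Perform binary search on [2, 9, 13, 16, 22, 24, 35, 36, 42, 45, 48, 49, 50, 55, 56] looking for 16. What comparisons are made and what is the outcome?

Binary search for 16 in [2, 9, 13, 16, 22, 24, 35, 36, 42, 45, 48, 49, 50, 55, 56]:

lo=0, hi=14, mid=7, arr[mid]=36 -> 36 > 16, search left half
lo=0, hi=6, mid=3, arr[mid]=16 -> Found target at index 3!

Binary search finds 16 at index 3 after 2 comparisons. The search repeatedly halves the search space by comparing with the middle element.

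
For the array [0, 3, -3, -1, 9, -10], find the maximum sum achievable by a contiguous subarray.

Using Kadane's algorithm on [0, 3, -3, -1, 9, -10]:

Scanning through the array:
Position 1 (value 3): max_ending_here = 3, max_so_far = 3
Position 2 (value -3): max_ending_here = 0, max_so_far = 3
Position 3 (value -1): max_ending_here = -1, max_so_far = 3
Position 4 (value 9): max_ending_here = 9, max_so_far = 9
Position 5 (value -10): max_ending_here = -1, max_so_far = 9

Maximum subarray: [9]
Maximum sum: 9

The maximum subarray is [9] with sum 9. This subarray runs from index 4 to index 4.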